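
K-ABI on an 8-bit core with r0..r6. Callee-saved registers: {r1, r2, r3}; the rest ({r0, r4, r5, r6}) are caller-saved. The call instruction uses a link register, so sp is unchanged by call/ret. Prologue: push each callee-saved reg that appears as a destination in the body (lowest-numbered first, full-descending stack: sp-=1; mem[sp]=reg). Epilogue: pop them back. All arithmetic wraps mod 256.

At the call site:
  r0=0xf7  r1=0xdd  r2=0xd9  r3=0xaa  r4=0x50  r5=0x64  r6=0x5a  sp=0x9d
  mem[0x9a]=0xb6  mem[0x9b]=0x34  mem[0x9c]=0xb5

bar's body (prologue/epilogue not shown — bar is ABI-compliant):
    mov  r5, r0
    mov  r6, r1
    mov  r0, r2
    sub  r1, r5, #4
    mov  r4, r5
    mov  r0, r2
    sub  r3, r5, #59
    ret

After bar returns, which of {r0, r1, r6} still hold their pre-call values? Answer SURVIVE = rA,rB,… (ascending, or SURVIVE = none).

SURVIVE = r1

prologue: push r1 -> mem[0x9c]=0xdd, sp=0x9c
prologue: push r3 -> mem[0x9b]=0xaa, sp=0x9b
body[0] mov  r5, r0 -> r5=0xf7
body[1] mov  r6, r1 -> r6=0xdd
body[2] mov  r0, r2 -> r0=0xd9
body[3] sub  r1, r5, #4 -> r1=0xf3
body[4] mov  r4, r5 -> r4=0xf7
body[5] mov  r0, r2 -> r0=0xd9
body[6] sub  r3, r5, #59 -> r3=0xbc
epilogue: pop r3=0xaa, sp=0x9c
epilogue: pop r1=0xdd, sp=0x9d
r0: caller-saved, written=True
r1: callee-saved, written=True
r6: caller-saved, written=True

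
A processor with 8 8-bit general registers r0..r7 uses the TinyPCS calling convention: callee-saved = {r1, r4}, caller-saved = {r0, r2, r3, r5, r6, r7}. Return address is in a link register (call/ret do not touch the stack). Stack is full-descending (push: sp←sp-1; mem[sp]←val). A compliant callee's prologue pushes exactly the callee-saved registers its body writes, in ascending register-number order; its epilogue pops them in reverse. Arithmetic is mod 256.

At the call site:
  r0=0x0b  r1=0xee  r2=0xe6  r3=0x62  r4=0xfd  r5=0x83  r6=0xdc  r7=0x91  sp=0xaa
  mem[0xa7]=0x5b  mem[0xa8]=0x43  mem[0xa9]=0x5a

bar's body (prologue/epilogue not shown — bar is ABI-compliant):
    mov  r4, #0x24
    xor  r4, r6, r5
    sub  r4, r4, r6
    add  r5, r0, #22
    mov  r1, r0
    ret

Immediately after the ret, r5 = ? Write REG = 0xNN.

REG = 0x21

prologue: push r1 → mem[0xa9]=0xee, sp=0xa9
prologue: push r4 → mem[0xa8]=0xfd, sp=0xa8
body[0] mov  r4, #0x24 → r4=0x24
body[1] xor  r4, r6, r5 → r4=0x5f
body[2] sub  r4, r4, r6 → r4=0x83
body[3] add  r5, r0, #22 → r5=0x21
body[4] mov  r1, r0 → r1=0x0b
epilogue: pop r4=0xfd, sp=0xa9
epilogue: pop r1=0xee, sp=0xaa
r5 is caller-saved → body value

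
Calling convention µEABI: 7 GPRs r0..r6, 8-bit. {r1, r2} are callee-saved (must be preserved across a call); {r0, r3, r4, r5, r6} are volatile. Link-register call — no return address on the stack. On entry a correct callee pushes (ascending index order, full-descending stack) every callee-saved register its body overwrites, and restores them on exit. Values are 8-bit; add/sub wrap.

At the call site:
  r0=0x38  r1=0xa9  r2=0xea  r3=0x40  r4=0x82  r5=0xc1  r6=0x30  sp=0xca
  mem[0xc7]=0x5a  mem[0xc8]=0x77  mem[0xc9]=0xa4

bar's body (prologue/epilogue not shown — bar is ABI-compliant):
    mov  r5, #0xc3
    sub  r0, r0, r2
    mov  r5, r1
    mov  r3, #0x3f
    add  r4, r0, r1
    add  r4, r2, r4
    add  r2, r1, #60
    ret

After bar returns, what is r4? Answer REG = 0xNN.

prologue: push r2 -> mem[0xc9]=0xea, sp=0xc9
body[0] mov  r5, #0xc3 -> r5=0xc3
body[1] sub  r0, r0, r2 -> r0=0x4e
body[2] mov  r5, r1 -> r5=0xa9
body[3] mov  r3, #0x3f -> r3=0x3f
body[4] add  r4, r0, r1 -> r4=0xf7
body[5] add  r4, r2, r4 -> r4=0xe1
body[6] add  r2, r1, #60 -> r2=0xe5
epilogue: pop r2=0xea, sp=0xca
r4 is caller-saved -> body value

REG = 0xe1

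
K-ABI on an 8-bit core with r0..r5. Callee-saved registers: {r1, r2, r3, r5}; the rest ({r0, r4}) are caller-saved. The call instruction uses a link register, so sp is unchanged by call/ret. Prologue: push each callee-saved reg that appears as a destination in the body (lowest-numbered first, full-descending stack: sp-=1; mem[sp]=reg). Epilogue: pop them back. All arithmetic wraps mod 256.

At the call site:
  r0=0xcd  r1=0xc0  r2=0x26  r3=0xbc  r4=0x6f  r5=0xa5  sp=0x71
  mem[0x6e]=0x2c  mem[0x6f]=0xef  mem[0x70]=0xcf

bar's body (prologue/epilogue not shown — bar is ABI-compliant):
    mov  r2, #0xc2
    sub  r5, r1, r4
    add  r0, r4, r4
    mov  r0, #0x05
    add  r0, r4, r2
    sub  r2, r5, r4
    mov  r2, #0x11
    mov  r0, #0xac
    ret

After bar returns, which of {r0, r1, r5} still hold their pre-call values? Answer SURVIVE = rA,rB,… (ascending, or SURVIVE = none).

prologue: push r2 → mem[0x70]=0x26, sp=0x70
prologue: push r5 → mem[0x6f]=0xa5, sp=0x6f
body[0] mov  r2, #0xc2 → r2=0xc2
body[1] sub  r5, r1, r4 → r5=0x51
body[2] add  r0, r4, r4 → r0=0xde
body[3] mov  r0, #0x05 → r0=0x05
body[4] add  r0, r4, r2 → r0=0x31
body[5] sub  r2, r5, r4 → r2=0xe2
body[6] mov  r2, #0x11 → r2=0x11
body[7] mov  r0, #0xac → r0=0xac
epilogue: pop r5=0xa5, sp=0x70
epilogue: pop r2=0x26, sp=0x71
r0: caller-saved, written=True
r1: callee-saved, written=False
r5: callee-saved, written=True

SURVIVE = r1,r5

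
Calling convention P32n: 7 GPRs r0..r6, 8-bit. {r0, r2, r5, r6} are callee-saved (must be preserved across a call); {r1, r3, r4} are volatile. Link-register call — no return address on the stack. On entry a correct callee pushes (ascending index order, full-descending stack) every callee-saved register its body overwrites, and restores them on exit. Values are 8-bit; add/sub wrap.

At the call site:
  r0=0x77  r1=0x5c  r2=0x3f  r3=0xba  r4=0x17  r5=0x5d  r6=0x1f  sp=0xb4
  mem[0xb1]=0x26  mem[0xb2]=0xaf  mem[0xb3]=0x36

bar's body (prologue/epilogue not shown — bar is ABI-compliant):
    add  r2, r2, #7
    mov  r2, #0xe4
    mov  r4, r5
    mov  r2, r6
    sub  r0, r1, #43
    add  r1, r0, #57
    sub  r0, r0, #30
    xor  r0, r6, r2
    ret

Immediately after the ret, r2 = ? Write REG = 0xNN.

REG = 0x3f

prologue: push r0 → mem[0xb3]=0x77, sp=0xb3
prologue: push r2 → mem[0xb2]=0x3f, sp=0xb2
body[0] add  r2, r2, #7 → r2=0x46
body[1] mov  r2, #0xe4 → r2=0xe4
body[2] mov  r4, r5 → r4=0x5d
body[3] mov  r2, r6 → r2=0x1f
body[4] sub  r0, r1, #43 → r0=0x31
body[5] add  r1, r0, #57 → r1=0x6a
body[6] sub  r0, r0, #30 → r0=0x13
body[7] xor  r0, r6, r2 → r0=0x00
epilogue: pop r2=0x3f, sp=0xb3
epilogue: pop r0=0x77, sp=0xb4
r2 is callee-saved → restored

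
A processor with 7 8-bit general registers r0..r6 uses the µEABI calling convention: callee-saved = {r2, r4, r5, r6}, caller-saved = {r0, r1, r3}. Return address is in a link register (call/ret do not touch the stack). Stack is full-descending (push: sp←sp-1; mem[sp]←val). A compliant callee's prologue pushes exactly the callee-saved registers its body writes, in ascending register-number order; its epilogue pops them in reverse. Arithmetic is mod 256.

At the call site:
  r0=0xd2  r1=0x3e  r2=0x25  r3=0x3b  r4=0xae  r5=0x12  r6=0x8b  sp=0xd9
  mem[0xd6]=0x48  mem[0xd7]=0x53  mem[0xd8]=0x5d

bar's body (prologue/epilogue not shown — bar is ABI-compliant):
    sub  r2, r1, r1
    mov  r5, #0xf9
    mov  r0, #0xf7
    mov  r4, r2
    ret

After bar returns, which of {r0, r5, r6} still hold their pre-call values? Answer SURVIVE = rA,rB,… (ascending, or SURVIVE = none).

prologue: push r2 → mem[0xd8]=0x25, sp=0xd8
prologue: push r4 → mem[0xd7]=0xae, sp=0xd7
prologue: push r5 → mem[0xd6]=0x12, sp=0xd6
body[0] sub  r2, r1, r1 → r2=0x00
body[1] mov  r5, #0xf9 → r5=0xf9
body[2] mov  r0, #0xf7 → r0=0xf7
body[3] mov  r4, r2 → r4=0x00
epilogue: pop r5=0x12, sp=0xd7
epilogue: pop r4=0xae, sp=0xd8
epilogue: pop r2=0x25, sp=0xd9
r0: caller-saved, written=True
r5: callee-saved, written=True
r6: callee-saved, written=False

SURVIVE = r5,r6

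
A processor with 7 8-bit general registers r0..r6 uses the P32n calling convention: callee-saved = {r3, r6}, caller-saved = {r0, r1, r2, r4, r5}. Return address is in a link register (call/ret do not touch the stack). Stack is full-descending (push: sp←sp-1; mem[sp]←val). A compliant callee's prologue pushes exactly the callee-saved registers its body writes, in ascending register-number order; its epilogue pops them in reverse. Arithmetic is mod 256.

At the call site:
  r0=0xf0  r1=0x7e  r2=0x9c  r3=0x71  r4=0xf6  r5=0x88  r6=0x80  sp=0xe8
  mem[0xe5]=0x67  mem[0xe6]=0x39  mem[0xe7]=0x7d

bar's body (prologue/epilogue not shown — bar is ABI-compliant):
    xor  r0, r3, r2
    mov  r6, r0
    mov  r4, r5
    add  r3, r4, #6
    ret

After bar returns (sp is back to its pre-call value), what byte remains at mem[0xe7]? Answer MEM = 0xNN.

prologue: push r3 → mem[0xe7]=0x71, sp=0xe7
prologue: push r6 → mem[0xe6]=0x80, sp=0xe6
body[0] xor  r0, r3, r2 → r0=0xed
body[1] mov  r6, r0 → r6=0xed
body[2] mov  r4, r5 → r4=0x88
body[3] add  r3, r4, #6 → r3=0x8e
epilogue: pop r6=0x80, sp=0xe7
epilogue: pop r3=0x71, sp=0xe8
prologue pushed ['r3', 'r6'] at ['0xe7', '0xe6']

MEM = 0x71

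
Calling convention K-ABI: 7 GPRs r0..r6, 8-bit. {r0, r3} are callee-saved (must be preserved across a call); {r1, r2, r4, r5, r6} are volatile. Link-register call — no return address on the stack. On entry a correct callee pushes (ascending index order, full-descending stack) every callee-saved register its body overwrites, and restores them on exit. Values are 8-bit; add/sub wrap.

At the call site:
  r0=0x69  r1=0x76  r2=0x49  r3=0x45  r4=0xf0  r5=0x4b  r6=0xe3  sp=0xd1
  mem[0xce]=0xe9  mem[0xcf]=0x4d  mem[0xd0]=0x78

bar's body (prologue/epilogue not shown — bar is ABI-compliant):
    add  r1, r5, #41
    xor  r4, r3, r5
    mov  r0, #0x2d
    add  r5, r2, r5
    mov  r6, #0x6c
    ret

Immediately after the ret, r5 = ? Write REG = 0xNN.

prologue: push r0 -> mem[0xd0]=0x69, sp=0xd0
body[0] add  r1, r5, #41 -> r1=0x74
body[1] xor  r4, r3, r5 -> r4=0x0e
body[2] mov  r0, #0x2d -> r0=0x2d
body[3] add  r5, r2, r5 -> r5=0x94
body[4] mov  r6, #0x6c -> r6=0x6c
epilogue: pop r0=0x69, sp=0xd1
r5 is caller-saved -> body value

REG = 0x94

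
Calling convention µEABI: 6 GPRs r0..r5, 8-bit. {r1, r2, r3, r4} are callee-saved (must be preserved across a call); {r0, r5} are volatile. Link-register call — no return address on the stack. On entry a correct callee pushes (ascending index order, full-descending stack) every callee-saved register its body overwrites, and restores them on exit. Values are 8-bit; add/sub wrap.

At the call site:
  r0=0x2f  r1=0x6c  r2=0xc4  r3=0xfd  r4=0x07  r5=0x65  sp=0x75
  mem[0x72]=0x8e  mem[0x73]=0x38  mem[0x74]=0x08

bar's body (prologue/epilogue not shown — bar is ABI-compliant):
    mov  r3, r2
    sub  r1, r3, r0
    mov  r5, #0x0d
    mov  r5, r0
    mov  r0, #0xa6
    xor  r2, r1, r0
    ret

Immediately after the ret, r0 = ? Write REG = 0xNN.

prologue: push r1 -> mem[0x74]=0x6c, sp=0x74
prologue: push r2 -> mem[0x73]=0xc4, sp=0x73
prologue: push r3 -> mem[0x72]=0xfd, sp=0x72
body[0] mov  r3, r2 -> r3=0xc4
body[1] sub  r1, r3, r0 -> r1=0x95
body[2] mov  r5, #0x0d -> r5=0x0d
body[3] mov  r5, r0 -> r5=0x2f
body[4] mov  r0, #0xa6 -> r0=0xa6
body[5] xor  r2, r1, r0 -> r2=0x33
epilogue: pop r3=0xfd, sp=0x73
epilogue: pop r2=0xc4, sp=0x74
epilogue: pop r1=0x6c, sp=0x75
r0 is caller-saved -> body value

REG = 0xa6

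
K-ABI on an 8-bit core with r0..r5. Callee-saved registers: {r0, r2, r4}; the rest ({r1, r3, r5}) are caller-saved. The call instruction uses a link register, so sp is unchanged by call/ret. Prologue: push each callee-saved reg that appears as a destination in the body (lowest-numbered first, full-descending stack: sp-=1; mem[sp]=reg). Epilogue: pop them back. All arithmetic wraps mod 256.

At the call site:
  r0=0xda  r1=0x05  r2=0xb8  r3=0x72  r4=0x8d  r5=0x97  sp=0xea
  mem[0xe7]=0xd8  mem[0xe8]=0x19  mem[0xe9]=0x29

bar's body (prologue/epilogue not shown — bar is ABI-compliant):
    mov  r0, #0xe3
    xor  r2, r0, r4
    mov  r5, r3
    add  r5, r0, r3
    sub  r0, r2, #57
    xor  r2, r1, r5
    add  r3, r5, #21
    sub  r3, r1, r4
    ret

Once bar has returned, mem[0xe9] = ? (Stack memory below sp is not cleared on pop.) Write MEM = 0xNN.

prologue: push r0 -> mem[0xe9]=0xda, sp=0xe9
prologue: push r2 -> mem[0xe8]=0xb8, sp=0xe8
body[0] mov  r0, #0xe3 -> r0=0xe3
body[1] xor  r2, r0, r4 -> r2=0x6e
body[2] mov  r5, r3 -> r5=0x72
body[3] add  r5, r0, r3 -> r5=0x55
body[4] sub  r0, r2, #57 -> r0=0x35
body[5] xor  r2, r1, r5 -> r2=0x50
body[6] add  r3, r5, #21 -> r3=0x6a
body[7] sub  r3, r1, r4 -> r3=0x78
epilogue: pop r2=0xb8, sp=0xe9
epilogue: pop r0=0xda, sp=0xea
prologue pushed ['r0', 'r2'] at ['0xe9', '0xe8']

MEM = 0xda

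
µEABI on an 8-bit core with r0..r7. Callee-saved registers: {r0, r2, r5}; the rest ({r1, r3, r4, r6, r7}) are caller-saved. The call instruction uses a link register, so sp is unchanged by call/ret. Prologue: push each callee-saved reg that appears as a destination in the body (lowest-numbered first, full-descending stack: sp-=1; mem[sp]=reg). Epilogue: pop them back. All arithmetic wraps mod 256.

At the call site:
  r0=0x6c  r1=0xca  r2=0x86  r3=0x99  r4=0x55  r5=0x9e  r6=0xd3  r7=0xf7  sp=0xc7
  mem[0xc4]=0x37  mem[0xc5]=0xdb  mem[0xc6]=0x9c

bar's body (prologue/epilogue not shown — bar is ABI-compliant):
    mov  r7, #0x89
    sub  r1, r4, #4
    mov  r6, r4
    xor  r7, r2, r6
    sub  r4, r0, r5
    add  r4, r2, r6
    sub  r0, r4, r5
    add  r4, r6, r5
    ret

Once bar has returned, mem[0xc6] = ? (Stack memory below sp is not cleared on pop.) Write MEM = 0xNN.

prologue: push r0 -> mem[0xc6]=0x6c, sp=0xc6
body[0] mov  r7, #0x89 -> r7=0x89
body[1] sub  r1, r4, #4 -> r1=0x51
body[2] mov  r6, r4 -> r6=0x55
body[3] xor  r7, r2, r6 -> r7=0xd3
body[4] sub  r4, r0, r5 -> r4=0xce
body[5] add  r4, r2, r6 -> r4=0xdb
body[6] sub  r0, r4, r5 -> r0=0x3d
body[7] add  r4, r6, r5 -> r4=0xf3
epilogue: pop r0=0x6c, sp=0xc7
prologue pushed ['r0'] at ['0xc6']

MEM = 0x6c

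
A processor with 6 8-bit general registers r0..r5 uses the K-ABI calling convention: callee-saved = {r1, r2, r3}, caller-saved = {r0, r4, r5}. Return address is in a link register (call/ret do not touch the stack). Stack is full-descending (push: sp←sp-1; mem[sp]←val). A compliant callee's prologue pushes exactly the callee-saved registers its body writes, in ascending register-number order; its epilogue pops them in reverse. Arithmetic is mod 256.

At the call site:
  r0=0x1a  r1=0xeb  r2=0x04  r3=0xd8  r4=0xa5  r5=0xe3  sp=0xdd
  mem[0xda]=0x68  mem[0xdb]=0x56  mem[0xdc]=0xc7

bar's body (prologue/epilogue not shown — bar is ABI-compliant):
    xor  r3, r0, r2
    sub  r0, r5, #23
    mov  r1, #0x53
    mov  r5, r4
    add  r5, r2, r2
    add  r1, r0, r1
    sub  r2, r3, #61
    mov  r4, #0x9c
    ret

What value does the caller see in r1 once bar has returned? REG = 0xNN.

REG = 0xeb

prologue: push r1 -> mem[0xdc]=0xeb, sp=0xdc
prologue: push r2 -> mem[0xdb]=0x04, sp=0xdb
prologue: push r3 -> mem[0xda]=0xd8, sp=0xda
body[0] xor  r3, r0, r2 -> r3=0x1e
body[1] sub  r0, r5, #23 -> r0=0xcc
body[2] mov  r1, #0x53 -> r1=0x53
body[3] mov  r5, r4 -> r5=0xa5
body[4] add  r5, r2, r2 -> r5=0x08
body[5] add  r1, r0, r1 -> r1=0x1f
body[6] sub  r2, r3, #61 -> r2=0xe1
body[7] mov  r4, #0x9c -> r4=0x9c
epilogue: pop r3=0xd8, sp=0xdb
epilogue: pop r2=0x04, sp=0xdc
epilogue: pop r1=0xeb, sp=0xdd
r1 is callee-saved -> restored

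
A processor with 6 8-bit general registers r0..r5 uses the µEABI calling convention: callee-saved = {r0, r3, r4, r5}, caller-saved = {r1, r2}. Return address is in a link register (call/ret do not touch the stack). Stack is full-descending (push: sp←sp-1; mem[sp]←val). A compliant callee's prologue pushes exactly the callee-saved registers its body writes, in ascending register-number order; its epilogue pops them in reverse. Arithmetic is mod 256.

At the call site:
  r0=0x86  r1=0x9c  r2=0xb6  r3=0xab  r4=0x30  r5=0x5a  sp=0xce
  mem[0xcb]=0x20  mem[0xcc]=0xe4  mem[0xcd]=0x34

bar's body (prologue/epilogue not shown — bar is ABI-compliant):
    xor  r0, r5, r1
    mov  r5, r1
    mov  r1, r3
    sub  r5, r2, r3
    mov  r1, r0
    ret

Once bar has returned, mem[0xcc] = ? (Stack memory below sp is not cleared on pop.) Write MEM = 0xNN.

MEM = 0x5a

prologue: push r0 -> mem[0xcd]=0x86, sp=0xcd
prologue: push r5 -> mem[0xcc]=0x5a, sp=0xcc
body[0] xor  r0, r5, r1 -> r0=0xc6
body[1] mov  r5, r1 -> r5=0x9c
body[2] mov  r1, r3 -> r1=0xab
body[3] sub  r5, r2, r3 -> r5=0x0b
body[4] mov  r1, r0 -> r1=0xc6
epilogue: pop r5=0x5a, sp=0xcd
epilogue: pop r0=0x86, sp=0xce
prologue pushed ['r0', 'r5'] at ['0xcd', '0xcc']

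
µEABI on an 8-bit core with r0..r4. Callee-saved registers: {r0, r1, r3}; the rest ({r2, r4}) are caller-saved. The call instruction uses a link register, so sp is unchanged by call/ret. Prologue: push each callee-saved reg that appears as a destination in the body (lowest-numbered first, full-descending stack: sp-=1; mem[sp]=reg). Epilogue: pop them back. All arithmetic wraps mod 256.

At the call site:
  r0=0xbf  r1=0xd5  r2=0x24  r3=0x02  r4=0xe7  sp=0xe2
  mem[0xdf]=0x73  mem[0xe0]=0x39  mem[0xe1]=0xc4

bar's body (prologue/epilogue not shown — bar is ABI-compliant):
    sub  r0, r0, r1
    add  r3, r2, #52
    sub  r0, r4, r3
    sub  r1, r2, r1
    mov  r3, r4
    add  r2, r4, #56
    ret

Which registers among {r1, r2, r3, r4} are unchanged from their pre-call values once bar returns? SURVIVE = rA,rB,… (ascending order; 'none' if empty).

SURVIVE = r1,r3,r4

prologue: push r0 -> mem[0xe1]=0xbf, sp=0xe1
prologue: push r1 -> mem[0xe0]=0xd5, sp=0xe0
prologue: push r3 -> mem[0xdf]=0x02, sp=0xdf
body[0] sub  r0, r0, r1 -> r0=0xea
body[1] add  r3, r2, #52 -> r3=0x58
body[2] sub  r0, r4, r3 -> r0=0x8f
body[3] sub  r1, r2, r1 -> r1=0x4f
body[4] mov  r3, r4 -> r3=0xe7
body[5] add  r2, r4, #56 -> r2=0x1f
epilogue: pop r3=0x02, sp=0xe0
epilogue: pop r1=0xd5, sp=0xe1
epilogue: pop r0=0xbf, sp=0xe2
r1: callee-saved, written=True
r2: caller-saved, written=True
r3: callee-saved, written=True
r4: caller-saved, written=False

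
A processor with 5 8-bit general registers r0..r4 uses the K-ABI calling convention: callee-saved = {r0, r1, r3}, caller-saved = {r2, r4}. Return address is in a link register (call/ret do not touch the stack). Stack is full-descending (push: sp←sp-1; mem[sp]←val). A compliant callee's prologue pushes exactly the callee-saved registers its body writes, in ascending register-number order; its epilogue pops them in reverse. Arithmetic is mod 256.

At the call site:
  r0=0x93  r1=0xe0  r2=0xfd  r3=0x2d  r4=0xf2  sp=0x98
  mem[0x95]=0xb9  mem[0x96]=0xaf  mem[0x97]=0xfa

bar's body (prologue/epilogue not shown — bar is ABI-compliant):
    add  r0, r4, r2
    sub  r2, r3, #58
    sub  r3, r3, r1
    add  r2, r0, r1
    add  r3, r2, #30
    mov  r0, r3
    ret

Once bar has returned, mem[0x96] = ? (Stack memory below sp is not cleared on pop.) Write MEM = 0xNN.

prologue: push r0 -> mem[0x97]=0x93, sp=0x97
prologue: push r3 -> mem[0x96]=0x2d, sp=0x96
body[0] add  r0, r4, r2 -> r0=0xef
body[1] sub  r2, r3, #58 -> r2=0xf3
body[2] sub  r3, r3, r1 -> r3=0x4d
body[3] add  r2, r0, r1 -> r2=0xcf
body[4] add  r3, r2, #30 -> r3=0xed
body[5] mov  r0, r3 -> r0=0xed
epilogue: pop r3=0x2d, sp=0x97
epilogue: pop r0=0x93, sp=0x98
prologue pushed ['r0', 'r3'] at ['0x97', '0x96']

MEM = 0x2d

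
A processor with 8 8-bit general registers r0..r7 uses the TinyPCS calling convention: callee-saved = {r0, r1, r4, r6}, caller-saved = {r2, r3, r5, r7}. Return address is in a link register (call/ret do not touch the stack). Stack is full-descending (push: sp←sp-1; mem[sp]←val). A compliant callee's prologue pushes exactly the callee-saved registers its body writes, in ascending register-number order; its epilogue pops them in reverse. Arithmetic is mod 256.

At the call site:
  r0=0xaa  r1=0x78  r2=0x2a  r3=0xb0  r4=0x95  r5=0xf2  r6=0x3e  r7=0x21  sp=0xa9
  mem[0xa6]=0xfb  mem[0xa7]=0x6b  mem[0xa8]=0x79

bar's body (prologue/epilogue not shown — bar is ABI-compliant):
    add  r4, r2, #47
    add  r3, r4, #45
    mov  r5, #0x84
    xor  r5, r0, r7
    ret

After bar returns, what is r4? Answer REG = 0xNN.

REG = 0x95

prologue: push r4 → mem[0xa8]=0x95, sp=0xa8
body[0] add  r4, r2, #47 → r4=0x59
body[1] add  r3, r4, #45 → r3=0x86
body[2] mov  r5, #0x84 → r5=0x84
body[3] xor  r5, r0, r7 → r5=0x8b
epilogue: pop r4=0x95, sp=0xa9
r4 is callee-saved → restored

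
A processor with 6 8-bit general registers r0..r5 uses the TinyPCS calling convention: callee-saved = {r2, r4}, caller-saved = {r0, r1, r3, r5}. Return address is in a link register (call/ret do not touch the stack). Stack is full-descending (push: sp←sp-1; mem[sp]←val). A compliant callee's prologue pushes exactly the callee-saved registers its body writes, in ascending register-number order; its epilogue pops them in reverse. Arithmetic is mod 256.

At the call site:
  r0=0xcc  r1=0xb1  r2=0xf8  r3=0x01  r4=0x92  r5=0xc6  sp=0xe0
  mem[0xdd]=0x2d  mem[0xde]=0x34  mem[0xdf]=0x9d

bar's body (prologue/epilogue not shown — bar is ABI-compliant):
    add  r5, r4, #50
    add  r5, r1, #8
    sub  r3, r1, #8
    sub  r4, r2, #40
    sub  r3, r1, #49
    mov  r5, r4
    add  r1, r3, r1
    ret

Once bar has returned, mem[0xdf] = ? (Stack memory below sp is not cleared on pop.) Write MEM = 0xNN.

MEM = 0x92

prologue: push r4 → mem[0xdf]=0x92, sp=0xdf
body[0] add  r5, r4, #50 → r5=0xc4
body[1] add  r5, r1, #8 → r5=0xb9
body[2] sub  r3, r1, #8 → r3=0xa9
body[3] sub  r4, r2, #40 → r4=0xd0
body[4] sub  r3, r1, #49 → r3=0x80
body[5] mov  r5, r4 → r5=0xd0
body[6] add  r1, r3, r1 → r1=0x31
epilogue: pop r4=0x92, sp=0xe0
prologue pushed ['r4'] at ['0xdf']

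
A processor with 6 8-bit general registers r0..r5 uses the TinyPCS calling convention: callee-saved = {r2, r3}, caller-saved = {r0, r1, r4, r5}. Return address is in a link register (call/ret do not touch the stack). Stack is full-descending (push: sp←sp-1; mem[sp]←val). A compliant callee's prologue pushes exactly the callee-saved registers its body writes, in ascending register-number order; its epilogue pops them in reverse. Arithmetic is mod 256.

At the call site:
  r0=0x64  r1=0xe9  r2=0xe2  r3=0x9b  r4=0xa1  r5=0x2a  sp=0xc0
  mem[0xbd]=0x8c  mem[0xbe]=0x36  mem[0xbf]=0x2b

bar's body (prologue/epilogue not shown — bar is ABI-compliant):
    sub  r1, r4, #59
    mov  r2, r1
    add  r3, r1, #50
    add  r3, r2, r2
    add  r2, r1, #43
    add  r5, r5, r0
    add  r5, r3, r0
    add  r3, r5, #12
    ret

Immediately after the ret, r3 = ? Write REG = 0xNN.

prologue: push r2 → mem[0xbf]=0xe2, sp=0xbf
prologue: push r3 → mem[0xbe]=0x9b, sp=0xbe
body[0] sub  r1, r4, #59 → r1=0x66
body[1] mov  r2, r1 → r2=0x66
body[2] add  r3, r1, #50 → r3=0x98
body[3] add  r3, r2, r2 → r3=0xcc
body[4] add  r2, r1, #43 → r2=0x91
body[5] add  r5, r5, r0 → r5=0x8e
body[6] add  r5, r3, r0 → r5=0x30
body[7] add  r3, r5, #12 → r3=0x3c
epilogue: pop r3=0x9b, sp=0xbf
epilogue: pop r2=0xe2, sp=0xc0
r3 is callee-saved → restored

REG = 0x9b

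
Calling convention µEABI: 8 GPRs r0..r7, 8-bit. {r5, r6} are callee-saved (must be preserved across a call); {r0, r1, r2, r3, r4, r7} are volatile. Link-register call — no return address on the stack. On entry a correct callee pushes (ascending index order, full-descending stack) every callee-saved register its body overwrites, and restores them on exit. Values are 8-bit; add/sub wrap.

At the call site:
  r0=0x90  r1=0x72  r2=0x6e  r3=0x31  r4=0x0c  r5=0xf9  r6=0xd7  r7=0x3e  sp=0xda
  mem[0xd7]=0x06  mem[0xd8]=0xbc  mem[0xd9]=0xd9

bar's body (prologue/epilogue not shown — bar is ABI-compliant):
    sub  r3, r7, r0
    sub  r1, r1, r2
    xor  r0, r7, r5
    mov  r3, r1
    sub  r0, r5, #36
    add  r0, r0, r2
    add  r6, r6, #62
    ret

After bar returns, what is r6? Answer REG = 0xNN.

prologue: push r6 → mem[0xd9]=0xd7, sp=0xd9
body[0] sub  r3, r7, r0 → r3=0xae
body[1] sub  r1, r1, r2 → r1=0x04
body[2] xor  r0, r7, r5 → r0=0xc7
body[3] mov  r3, r1 → r3=0x04
body[4] sub  r0, r5, #36 → r0=0xd5
body[5] add  r0, r0, r2 → r0=0x43
body[6] add  r6, r6, #62 → r6=0x15
epilogue: pop r6=0xd7, sp=0xda
r6 is callee-saved → restored

REG = 0xd7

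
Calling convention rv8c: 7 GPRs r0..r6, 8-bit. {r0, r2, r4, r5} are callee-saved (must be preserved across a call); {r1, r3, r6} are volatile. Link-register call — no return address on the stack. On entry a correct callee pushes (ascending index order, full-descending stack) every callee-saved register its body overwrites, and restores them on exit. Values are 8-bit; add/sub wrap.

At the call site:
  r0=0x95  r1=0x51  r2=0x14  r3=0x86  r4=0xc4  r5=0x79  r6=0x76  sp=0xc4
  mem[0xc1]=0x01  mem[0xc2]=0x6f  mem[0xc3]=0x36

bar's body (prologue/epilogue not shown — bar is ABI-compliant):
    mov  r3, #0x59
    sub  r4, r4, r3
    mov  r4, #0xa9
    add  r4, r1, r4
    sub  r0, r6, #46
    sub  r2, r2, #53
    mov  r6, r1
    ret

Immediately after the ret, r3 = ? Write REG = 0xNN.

prologue: push r0 -> mem[0xc3]=0x95, sp=0xc3
prologue: push r2 -> mem[0xc2]=0x14, sp=0xc2
prologue: push r4 -> mem[0xc1]=0xc4, sp=0xc1
body[0] mov  r3, #0x59 -> r3=0x59
body[1] sub  r4, r4, r3 -> r4=0x6b
body[2] mov  r4, #0xa9 -> r4=0xa9
body[3] add  r4, r1, r4 -> r4=0xfa
body[4] sub  r0, r6, #46 -> r0=0x48
body[5] sub  r2, r2, #53 -> r2=0xdf
body[6] mov  r6, r1 -> r6=0x51
epilogue: pop r4=0xc4, sp=0xc2
epilogue: pop r2=0x14, sp=0xc3
epilogue: pop r0=0x95, sp=0xc4
r3 is caller-saved -> body value

REG = 0x59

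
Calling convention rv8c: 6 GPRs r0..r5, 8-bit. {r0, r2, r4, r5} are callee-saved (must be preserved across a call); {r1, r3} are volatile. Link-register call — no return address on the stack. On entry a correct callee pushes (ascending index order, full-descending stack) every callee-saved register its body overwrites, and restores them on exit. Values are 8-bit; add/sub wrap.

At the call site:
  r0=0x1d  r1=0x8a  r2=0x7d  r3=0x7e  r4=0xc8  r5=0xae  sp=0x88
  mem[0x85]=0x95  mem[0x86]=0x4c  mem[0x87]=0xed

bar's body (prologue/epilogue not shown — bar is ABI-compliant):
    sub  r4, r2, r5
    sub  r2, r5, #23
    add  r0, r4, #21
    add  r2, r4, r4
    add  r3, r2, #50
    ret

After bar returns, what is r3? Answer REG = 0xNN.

REG = 0xd0

prologue: push r0 -> mem[0x87]=0x1d, sp=0x87
prologue: push r2 -> mem[0x86]=0x7d, sp=0x86
prologue: push r4 -> mem[0x85]=0xc8, sp=0x85
body[0] sub  r4, r2, r5 -> r4=0xcf
body[1] sub  r2, r5, #23 -> r2=0x97
body[2] add  r0, r4, #21 -> r0=0xe4
body[3] add  r2, r4, r4 -> r2=0x9e
body[4] add  r3, r2, #50 -> r3=0xd0
epilogue: pop r4=0xc8, sp=0x86
epilogue: pop r2=0x7d, sp=0x87
epilogue: pop r0=0x1d, sp=0x88
r3 is caller-saved -> body value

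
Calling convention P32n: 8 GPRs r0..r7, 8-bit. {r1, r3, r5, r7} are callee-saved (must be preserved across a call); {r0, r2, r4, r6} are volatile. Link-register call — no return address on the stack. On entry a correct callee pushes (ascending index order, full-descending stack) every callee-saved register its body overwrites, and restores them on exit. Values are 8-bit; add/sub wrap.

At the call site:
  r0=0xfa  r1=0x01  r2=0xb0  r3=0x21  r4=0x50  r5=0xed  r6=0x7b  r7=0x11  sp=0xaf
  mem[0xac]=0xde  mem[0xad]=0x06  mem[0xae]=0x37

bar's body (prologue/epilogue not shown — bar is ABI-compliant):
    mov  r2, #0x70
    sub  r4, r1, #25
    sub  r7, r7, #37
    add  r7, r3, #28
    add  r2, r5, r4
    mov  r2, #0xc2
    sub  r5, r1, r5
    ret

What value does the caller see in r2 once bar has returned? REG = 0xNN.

prologue: push r5 → mem[0xae]=0xed, sp=0xae
prologue: push r7 → mem[0xad]=0x11, sp=0xad
body[0] mov  r2, #0x70 → r2=0x70
body[1] sub  r4, r1, #25 → r4=0xe8
body[2] sub  r7, r7, #37 → r7=0xec
body[3] add  r7, r3, #28 → r7=0x3d
body[4] add  r2, r5, r4 → r2=0xd5
body[5] mov  r2, #0xc2 → r2=0xc2
body[6] sub  r5, r1, r5 → r5=0x14
epilogue: pop r7=0x11, sp=0xae
epilogue: pop r5=0xed, sp=0xaf
r2 is caller-saved → body value

REG = 0xc2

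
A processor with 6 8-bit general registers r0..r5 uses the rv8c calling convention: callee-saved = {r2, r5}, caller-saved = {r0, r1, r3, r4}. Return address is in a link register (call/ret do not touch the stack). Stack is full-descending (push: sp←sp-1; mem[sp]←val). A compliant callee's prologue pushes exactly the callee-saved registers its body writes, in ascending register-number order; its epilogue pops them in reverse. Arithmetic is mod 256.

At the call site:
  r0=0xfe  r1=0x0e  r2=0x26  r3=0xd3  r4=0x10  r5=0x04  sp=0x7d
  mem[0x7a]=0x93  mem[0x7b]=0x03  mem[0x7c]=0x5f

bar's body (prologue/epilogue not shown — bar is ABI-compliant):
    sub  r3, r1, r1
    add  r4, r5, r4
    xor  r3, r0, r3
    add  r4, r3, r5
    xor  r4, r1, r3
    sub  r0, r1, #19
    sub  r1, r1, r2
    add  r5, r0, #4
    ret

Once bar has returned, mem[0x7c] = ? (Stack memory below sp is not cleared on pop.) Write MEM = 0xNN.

prologue: push r5 -> mem[0x7c]=0x04, sp=0x7c
body[0] sub  r3, r1, r1 -> r3=0x00
body[1] add  r4, r5, r4 -> r4=0x14
body[2] xor  r3, r0, r3 -> r3=0xfe
body[3] add  r4, r3, r5 -> r4=0x02
body[4] xor  r4, r1, r3 -> r4=0xf0
body[5] sub  r0, r1, #19 -> r0=0xfb
body[6] sub  r1, r1, r2 -> r1=0xe8
body[7] add  r5, r0, #4 -> r5=0xff
epilogue: pop r5=0x04, sp=0x7d
prologue pushed ['r5'] at ['0x7c']

MEM = 0x04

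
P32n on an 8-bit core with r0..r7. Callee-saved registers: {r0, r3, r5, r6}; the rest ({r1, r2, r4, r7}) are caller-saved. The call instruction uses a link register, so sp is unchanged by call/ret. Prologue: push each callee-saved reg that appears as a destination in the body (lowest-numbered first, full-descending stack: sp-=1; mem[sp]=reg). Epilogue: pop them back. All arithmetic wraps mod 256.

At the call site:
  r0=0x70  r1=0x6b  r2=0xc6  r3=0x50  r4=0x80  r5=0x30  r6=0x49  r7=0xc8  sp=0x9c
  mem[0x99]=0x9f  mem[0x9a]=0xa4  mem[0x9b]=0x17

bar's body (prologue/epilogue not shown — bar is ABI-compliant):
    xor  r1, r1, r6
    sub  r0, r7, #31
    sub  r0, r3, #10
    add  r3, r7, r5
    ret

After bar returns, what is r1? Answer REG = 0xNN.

prologue: push r0 -> mem[0x9b]=0x70, sp=0x9b
prologue: push r3 -> mem[0x9a]=0x50, sp=0x9a
body[0] xor  r1, r1, r6 -> r1=0x22
body[1] sub  r0, r7, #31 -> r0=0xa9
body[2] sub  r0, r3, #10 -> r0=0x46
body[3] add  r3, r7, r5 -> r3=0xf8
epilogue: pop r3=0x50, sp=0x9b
epilogue: pop r0=0x70, sp=0x9c
r1 is caller-saved -> body value

REG = 0x22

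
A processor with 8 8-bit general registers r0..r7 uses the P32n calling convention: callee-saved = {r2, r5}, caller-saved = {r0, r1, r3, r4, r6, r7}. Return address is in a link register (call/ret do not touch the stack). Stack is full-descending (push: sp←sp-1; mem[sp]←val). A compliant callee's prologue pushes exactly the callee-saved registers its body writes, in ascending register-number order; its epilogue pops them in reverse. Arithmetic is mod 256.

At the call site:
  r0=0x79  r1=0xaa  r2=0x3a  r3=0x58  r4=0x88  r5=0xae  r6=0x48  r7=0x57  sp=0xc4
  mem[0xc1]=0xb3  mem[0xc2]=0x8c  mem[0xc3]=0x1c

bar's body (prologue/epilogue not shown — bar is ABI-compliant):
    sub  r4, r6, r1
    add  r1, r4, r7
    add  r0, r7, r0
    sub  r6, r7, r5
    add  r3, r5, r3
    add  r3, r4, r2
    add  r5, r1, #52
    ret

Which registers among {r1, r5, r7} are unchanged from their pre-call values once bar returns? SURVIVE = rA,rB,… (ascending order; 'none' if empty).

SURVIVE = r5,r7

prologue: push r5 -> mem[0xc3]=0xae, sp=0xc3
body[0] sub  r4, r6, r1 -> r4=0x9e
body[1] add  r1, r4, r7 -> r1=0xf5
body[2] add  r0, r7, r0 -> r0=0xd0
body[3] sub  r6, r7, r5 -> r6=0xa9
body[4] add  r3, r5, r3 -> r3=0x06
body[5] add  r3, r4, r2 -> r3=0xd8
body[6] add  r5, r1, #52 -> r5=0x29
epilogue: pop r5=0xae, sp=0xc4
r1: caller-saved, written=True
r5: callee-saved, written=True
r7: caller-saved, written=False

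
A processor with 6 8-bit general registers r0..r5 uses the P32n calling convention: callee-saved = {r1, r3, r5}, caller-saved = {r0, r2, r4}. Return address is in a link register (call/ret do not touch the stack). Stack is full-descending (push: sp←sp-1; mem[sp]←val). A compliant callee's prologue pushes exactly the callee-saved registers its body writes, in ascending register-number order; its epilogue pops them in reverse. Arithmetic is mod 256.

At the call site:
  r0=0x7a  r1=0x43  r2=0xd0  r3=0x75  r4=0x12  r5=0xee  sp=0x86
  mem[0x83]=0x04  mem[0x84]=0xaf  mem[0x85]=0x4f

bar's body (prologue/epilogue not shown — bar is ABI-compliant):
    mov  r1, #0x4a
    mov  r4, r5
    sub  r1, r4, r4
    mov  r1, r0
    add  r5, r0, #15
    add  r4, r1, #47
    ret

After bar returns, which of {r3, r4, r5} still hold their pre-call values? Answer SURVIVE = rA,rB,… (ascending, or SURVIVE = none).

SURVIVE = r3,r5

prologue: push r1 -> mem[0x85]=0x43, sp=0x85
prologue: push r5 -> mem[0x84]=0xee, sp=0x84
body[0] mov  r1, #0x4a -> r1=0x4a
body[1] mov  r4, r5 -> r4=0xee
body[2] sub  r1, r4, r4 -> r1=0x00
body[3] mov  r1, r0 -> r1=0x7a
body[4] add  r5, r0, #15 -> r5=0x89
body[5] add  r4, r1, #47 -> r4=0xa9
epilogue: pop r5=0xee, sp=0x85
epilogue: pop r1=0x43, sp=0x86
r3: callee-saved, written=False
r4: caller-saved, written=True
r5: callee-saved, written=True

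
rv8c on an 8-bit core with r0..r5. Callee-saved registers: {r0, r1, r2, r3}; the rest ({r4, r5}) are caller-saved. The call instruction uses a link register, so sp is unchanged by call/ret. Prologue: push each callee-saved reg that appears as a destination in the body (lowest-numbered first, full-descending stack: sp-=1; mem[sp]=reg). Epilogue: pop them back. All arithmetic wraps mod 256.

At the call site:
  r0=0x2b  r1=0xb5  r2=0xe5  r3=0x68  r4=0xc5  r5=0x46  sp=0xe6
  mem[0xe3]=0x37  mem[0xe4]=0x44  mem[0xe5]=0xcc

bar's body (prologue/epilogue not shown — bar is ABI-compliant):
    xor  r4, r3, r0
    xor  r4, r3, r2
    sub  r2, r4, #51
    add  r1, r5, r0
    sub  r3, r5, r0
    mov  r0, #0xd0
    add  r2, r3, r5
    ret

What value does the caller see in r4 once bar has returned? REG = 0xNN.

prologue: push r0 → mem[0xe5]=0x2b, sp=0xe5
prologue: push r1 → mem[0xe4]=0xb5, sp=0xe4
prologue: push r2 → mem[0xe3]=0xe5, sp=0xe3
prologue: push r3 → mem[0xe2]=0x68, sp=0xe2
body[0] xor  r4, r3, r0 → r4=0x43
body[1] xor  r4, r3, r2 → r4=0x8d
body[2] sub  r2, r4, #51 → r2=0x5a
body[3] add  r1, r5, r0 → r1=0x71
body[4] sub  r3, r5, r0 → r3=0x1b
body[5] mov  r0, #0xd0 → r0=0xd0
body[6] add  r2, r3, r5 → r2=0x61
epilogue: pop r3=0x68, sp=0xe3
epilogue: pop r2=0xe5, sp=0xe4
epilogue: pop r1=0xb5, sp=0xe5
epilogue: pop r0=0x2b, sp=0xe6
r4 is caller-saved → body value

REG = 0x8d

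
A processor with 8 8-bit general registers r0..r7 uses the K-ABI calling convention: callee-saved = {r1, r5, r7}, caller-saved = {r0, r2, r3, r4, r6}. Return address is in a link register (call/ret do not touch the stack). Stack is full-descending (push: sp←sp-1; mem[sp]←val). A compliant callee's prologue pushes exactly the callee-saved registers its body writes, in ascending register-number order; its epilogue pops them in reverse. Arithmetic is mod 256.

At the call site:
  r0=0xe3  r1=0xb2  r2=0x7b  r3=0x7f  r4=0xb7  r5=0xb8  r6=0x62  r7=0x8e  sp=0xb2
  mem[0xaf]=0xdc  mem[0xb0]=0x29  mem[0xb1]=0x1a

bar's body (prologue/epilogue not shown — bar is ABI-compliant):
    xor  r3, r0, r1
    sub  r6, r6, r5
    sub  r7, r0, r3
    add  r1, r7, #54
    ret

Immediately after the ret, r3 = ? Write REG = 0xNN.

prologue: push r1 -> mem[0xb1]=0xb2, sp=0xb1
prologue: push r7 -> mem[0xb0]=0x8e, sp=0xb0
body[0] xor  r3, r0, r1 -> r3=0x51
body[1] sub  r6, r6, r5 -> r6=0xaa
body[2] sub  r7, r0, r3 -> r7=0x92
body[3] add  r1, r7, #54 -> r1=0xc8
epilogue: pop r7=0x8e, sp=0xb1
epilogue: pop r1=0xb2, sp=0xb2
r3 is caller-saved -> body value

REG = 0x51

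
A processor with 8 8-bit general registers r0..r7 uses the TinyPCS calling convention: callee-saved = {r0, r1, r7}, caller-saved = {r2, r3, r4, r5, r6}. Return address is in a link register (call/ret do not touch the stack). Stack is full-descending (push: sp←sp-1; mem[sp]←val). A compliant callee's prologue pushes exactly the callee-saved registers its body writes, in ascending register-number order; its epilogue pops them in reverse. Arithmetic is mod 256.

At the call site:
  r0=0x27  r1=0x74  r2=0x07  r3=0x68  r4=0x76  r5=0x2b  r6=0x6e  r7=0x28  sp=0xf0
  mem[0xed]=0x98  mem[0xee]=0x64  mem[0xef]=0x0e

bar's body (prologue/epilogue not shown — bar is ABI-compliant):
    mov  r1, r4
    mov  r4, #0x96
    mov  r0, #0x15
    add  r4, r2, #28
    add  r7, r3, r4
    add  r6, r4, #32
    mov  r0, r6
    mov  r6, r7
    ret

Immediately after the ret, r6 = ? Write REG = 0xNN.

prologue: push r0 → mem[0xef]=0x27, sp=0xef
prologue: push r1 → mem[0xee]=0x74, sp=0xee
prologue: push r7 → mem[0xed]=0x28, sp=0xed
body[0] mov  r1, r4 → r1=0x76
body[1] mov  r4, #0x96 → r4=0x96
body[2] mov  r0, #0x15 → r0=0x15
body[3] add  r4, r2, #28 → r4=0x23
body[4] add  r7, r3, r4 → r7=0x8b
body[5] add  r6, r4, #32 → r6=0x43
body[6] mov  r0, r6 → r0=0x43
body[7] mov  r6, r7 → r6=0x8b
epilogue: pop r7=0x28, sp=0xee
epilogue: pop r1=0x74, sp=0xef
epilogue: pop r0=0x27, sp=0xf0
r6 is caller-saved → body value

REG = 0x8b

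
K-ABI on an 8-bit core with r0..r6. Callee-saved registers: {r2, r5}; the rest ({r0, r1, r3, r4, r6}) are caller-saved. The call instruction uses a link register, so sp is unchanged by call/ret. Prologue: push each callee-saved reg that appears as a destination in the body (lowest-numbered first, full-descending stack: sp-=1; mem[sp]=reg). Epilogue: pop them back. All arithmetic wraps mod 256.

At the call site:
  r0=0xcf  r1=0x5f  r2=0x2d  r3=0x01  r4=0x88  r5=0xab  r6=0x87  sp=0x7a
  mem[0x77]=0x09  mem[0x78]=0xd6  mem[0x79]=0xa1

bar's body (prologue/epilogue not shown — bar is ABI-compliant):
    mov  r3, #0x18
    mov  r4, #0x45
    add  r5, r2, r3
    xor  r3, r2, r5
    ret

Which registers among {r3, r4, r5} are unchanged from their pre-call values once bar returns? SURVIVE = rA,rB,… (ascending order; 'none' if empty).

SURVIVE = r5

prologue: push r5 → mem[0x79]=0xab, sp=0x79
body[0] mov  r3, #0x18 → r3=0x18
body[1] mov  r4, #0x45 → r4=0x45
body[2] add  r5, r2, r3 → r5=0x45
body[3] xor  r3, r2, r5 → r3=0x68
epilogue: pop r5=0xab, sp=0x7a
r3: caller-saved, written=True
r4: caller-saved, written=True
r5: callee-saved, written=True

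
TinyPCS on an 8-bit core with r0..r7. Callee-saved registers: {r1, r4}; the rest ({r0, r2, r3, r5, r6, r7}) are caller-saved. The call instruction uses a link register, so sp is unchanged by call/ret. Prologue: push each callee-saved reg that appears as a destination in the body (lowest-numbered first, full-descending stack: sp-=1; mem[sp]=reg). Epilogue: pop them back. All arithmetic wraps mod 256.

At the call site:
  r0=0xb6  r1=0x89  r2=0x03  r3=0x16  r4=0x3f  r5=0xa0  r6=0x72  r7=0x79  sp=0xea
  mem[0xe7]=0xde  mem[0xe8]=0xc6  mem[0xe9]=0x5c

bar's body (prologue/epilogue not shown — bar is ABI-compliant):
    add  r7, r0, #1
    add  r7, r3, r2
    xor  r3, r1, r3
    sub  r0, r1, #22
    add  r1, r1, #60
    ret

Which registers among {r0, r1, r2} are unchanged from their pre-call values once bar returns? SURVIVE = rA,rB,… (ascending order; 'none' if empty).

prologue: push r1 → mem[0xe9]=0x89, sp=0xe9
body[0] add  r7, r0, #1 → r7=0xb7
body[1] add  r7, r3, r2 → r7=0x19
body[2] xor  r3, r1, r3 → r3=0x9f
body[3] sub  r0, r1, #22 → r0=0x73
body[4] add  r1, r1, #60 → r1=0xc5
epilogue: pop r1=0x89, sp=0xea
r0: caller-saved, written=True
r1: callee-saved, written=True
r2: caller-saved, written=False

SURVIVE = r1,r2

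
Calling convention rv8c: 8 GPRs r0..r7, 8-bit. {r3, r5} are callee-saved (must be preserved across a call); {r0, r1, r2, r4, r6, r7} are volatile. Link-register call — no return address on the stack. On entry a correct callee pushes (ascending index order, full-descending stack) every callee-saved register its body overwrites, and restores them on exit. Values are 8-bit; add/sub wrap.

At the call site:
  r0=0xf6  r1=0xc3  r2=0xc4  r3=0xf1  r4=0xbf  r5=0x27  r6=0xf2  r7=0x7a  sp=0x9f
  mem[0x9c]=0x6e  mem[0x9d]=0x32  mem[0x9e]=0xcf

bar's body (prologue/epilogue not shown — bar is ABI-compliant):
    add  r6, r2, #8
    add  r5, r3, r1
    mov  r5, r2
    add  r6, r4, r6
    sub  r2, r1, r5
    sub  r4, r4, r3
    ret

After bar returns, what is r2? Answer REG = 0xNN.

prologue: push r5 → mem[0x9e]=0x27, sp=0x9e
body[0] add  r6, r2, #8 → r6=0xcc
body[1] add  r5, r3, r1 → r5=0xb4
body[2] mov  r5, r2 → r5=0xc4
body[3] add  r6, r4, r6 → r6=0x8b
body[4] sub  r2, r1, r5 → r2=0xff
body[5] sub  r4, r4, r3 → r4=0xce
epilogue: pop r5=0x27, sp=0x9f
r2 is caller-saved → body value

REG = 0xff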